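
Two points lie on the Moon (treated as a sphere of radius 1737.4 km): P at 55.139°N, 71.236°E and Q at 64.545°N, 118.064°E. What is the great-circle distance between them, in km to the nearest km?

747 km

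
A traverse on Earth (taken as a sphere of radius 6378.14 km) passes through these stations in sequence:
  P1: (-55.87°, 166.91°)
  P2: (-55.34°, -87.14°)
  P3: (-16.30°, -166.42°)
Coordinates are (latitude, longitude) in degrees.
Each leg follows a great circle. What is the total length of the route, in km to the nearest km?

Leg P1→P2: central angle 0.9358 rad, distance 5968.6 km.
Leg P2→P3: central angle 1.2320 rad, distance 7857.6 km.
Total: 5968.6 + 7857.6 ≈ 13826 km.

13826 km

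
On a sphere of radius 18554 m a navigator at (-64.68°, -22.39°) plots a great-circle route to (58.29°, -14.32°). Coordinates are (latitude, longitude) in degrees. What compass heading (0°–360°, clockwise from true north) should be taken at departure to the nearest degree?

5°

With φ₁ = -1.1289, φ₂ = 1.0174, Δλ = 0.1408 rad, the forward-azimuth formula gives
θ = atan2( sin Δλ cos φ₂ , cos φ₁ sin φ₂ − sin φ₁ cos φ₂ cos Δλ ) = atan2(0.0738, 0.8343) = 5.05°.
So the initial bearing is 5°.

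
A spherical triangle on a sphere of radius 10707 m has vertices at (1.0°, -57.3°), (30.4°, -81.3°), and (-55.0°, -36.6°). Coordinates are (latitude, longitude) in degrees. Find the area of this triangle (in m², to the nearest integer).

Side lengths (central angles): a = 1.6337, b = 1.0214, c = 0.6491 rad; semiperimeter s = 1.6521.
By l'Huilier's theorem, tan(E/4) = √[tan(s/2) tan((s−a)/2) tan((s−b)/2) tan((s−c)/2)], giving spherical excess E = 0.1688 rad.
Area = E·R² = 0.1688 × (10707)² ≈ 19347664 m².

19347664 m²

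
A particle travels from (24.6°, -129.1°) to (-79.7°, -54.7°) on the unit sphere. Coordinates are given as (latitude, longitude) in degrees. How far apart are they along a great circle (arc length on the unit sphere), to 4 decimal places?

Let φ₁ = 0.4294 rad, φ₂ = -1.3910 rad, and Δλ = 1.2985 rad.
cos c = sin φ₁ sin φ₂ + cos φ₁ cos φ₂ cos Δλ = (0.4163)(-0.9839) + (0.9092)(0.1788)(0.2689) = -0.36585,
so c = arccos(-0.36585) = 1.94535 rad.
On the unit sphere the arc length equals the central angle: 1.9453.

1.9453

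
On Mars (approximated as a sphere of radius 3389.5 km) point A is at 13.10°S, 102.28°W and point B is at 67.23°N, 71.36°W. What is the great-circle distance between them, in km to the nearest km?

4936 km

Let φ₁ = -0.2286 rad, φ₂ = 1.1734 rad, and Δλ = 0.5397 rad.
cos c = sin φ₁ sin φ₂ + cos φ₁ cos φ₂ cos Δλ = (-0.2267)(0.9221) + (0.9740)(0.3870)(0.8579) = 0.11440,
so c = arccos(0.11440) = 1.45614 rad.
Distance = R·c = 3389.5 × 1.4561 ≈ 4936 km.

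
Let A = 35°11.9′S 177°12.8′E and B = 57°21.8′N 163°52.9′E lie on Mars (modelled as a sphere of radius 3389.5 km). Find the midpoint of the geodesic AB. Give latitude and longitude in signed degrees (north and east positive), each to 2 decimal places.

Central angle δ = 1.6274 rad. Interpolating on the sphere with fraction f = 0.5:
P = [sin((1−f)δ)·A + sin(fδ)·B] / sin δ = 0.7280·A + 0.7280·B in Cartesian coordinates,
giving P = (-0.9714, 0.1379, 0.1934), i.e. latitude 11.15°, longitude 171.92°.

11.15°, 171.92°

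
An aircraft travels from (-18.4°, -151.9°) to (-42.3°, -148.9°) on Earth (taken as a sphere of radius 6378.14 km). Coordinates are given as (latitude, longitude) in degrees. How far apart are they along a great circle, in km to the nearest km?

2676 km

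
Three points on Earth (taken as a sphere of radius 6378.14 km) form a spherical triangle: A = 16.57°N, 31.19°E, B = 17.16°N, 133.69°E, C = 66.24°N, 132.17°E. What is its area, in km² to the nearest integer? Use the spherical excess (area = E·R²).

31454374 km²

Side lengths (central angles): a = 0.8568, b = 1.3822, c = 1.6851 rad; semiperimeter s = 1.9621.
By l'Huilier's theorem, tan(E/4) = √[tan(s/2) tan((s−a)/2) tan((s−b)/2) tan((s−c)/2)], giving spherical excess E = 0.7732 rad.
Area = E·R² = 0.7732 × (6378.14)² ≈ 31454374 km².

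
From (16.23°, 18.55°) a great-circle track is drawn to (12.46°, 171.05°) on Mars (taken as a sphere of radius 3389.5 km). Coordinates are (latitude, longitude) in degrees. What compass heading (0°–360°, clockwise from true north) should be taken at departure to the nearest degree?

Δλ = 152.500° = 2.6616 rad.
y = sin Δλ · cos φ₂ = (0.4617)(0.9764) = 0.4509
x = cos φ₁ sin φ₂ − sin φ₁ cos φ₂ cos Δλ = (0.9601)(0.2158) − (0.2795)(0.9764)(-0.8870) = 0.4492
θ = atan2(y, x) = 45.10°, so the bearing is 45°.

45°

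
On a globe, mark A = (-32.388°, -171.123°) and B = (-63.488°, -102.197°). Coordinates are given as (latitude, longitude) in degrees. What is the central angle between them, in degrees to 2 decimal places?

In radians: φ₁ = -0.5653, φ₂ = -1.1081, Δλ = 68.926° = 1.2030 rad.
Haversine: a = sin²(Δφ/2) + cos φ₁ cos φ₂ sin²(Δλ/2) = 0.0719 + (0.8444)(0.4464)(0.3202) = 0.19257.
Central angle c = 2·arcsin(√a) = 0.90859 rad.
So the angular separation is 52.06°.

52.06°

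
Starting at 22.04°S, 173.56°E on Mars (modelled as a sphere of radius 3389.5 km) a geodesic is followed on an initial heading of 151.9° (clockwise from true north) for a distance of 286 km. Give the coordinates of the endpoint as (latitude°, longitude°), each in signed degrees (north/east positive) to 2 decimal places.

-26.28°, 176.10°

Angular distance δ = d/R = 286/3389.5 = 0.08438 rad; initial bearing θ = 2.6512 rad.
sin φ₂ = sin φ₁ cos δ + cos φ₁ sin δ cos θ = (-0.3753)(0.9964) + (0.9269)(0.0843)(-0.8821) = -0.4428, so φ₂ = -26.28°.
Δλ = atan2(sin θ sin δ cos φ₁, cos δ − sin φ₁ sin φ₂) = atan2(0.0368, 0.8303) = 2.538°.
λ₂ = 173.560° + 2.538° = 176.10°.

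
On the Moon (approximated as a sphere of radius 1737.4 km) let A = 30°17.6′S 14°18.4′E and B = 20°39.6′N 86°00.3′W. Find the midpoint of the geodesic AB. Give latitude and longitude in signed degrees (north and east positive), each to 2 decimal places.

Central angle δ = 1.8993 rad. Interpolating on the sphere with fraction f = 0.5:
P = [sin((1−f)δ)·A + sin(fδ)·B] / sin δ = 0.8591·A + 0.8591·B in Cartesian coordinates,
giving P = (0.7748, -0.6186, -0.1302), i.e. latitude -7.48°, longitude -38.60°.

-7.48°, -38.60°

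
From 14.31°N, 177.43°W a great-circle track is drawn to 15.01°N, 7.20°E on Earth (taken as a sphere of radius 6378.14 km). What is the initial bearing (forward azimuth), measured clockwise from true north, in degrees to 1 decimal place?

Δλ = -175.370° = -3.0608 rad.
y = sin Δλ · cos φ₂ = (-0.0807)(0.9659) = -0.0780
x = cos φ₁ sin φ₂ − sin φ₁ cos φ₂ cos Δλ = (0.9690)(0.2590) − (0.2472)(0.9659)(-0.9967) = 0.4889
θ = atan2(y, x) = -9.06°; adding 360° gives 350.9°.

350.9°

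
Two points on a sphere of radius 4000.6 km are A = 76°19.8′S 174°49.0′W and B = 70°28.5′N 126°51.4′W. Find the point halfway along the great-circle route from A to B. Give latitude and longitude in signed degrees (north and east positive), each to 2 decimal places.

-3.19°, -146.47°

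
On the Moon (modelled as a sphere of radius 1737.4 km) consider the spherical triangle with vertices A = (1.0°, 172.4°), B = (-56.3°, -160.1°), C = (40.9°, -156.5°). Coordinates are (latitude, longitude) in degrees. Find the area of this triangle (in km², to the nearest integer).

1451961 km²

Side lengths (central angles): a = 1.6973, b = 0.8519, c = 1.0729 rad; semiperimeter s = 1.8111.
By l'Huilier's theorem, tan(E/4) = √[tan(s/2) tan((s−a)/2) tan((s−b)/2) tan((s−c)/2)], giving spherical excess E = 0.4810 rad.
Area = E·R² = 0.4810 × (1737.4)² ≈ 1451961 km².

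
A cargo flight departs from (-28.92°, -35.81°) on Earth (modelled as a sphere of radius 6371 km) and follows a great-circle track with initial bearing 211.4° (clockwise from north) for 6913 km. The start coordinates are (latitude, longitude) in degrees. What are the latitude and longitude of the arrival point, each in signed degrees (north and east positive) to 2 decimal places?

-62.43°, -120.40°

Angular distance δ = d/R = 6913/6371 = 1.08507 rad; initial bearing θ = 3.6896 rad.
sin φ₂ = sin φ₁ cos δ + cos φ₁ sin δ cos θ = (-0.4836)(0.4668) + (0.8753)(0.8843)(-0.8536) = -0.8865, so φ₂ = -62.43°.
Δλ = atan2(sin θ sin δ cos φ₁, cos δ − sin φ₁ sin φ₂) = atan2(-0.4033, 0.0382) = -84.594°.
λ₂ = -35.810° − 84.594° = -120.40°.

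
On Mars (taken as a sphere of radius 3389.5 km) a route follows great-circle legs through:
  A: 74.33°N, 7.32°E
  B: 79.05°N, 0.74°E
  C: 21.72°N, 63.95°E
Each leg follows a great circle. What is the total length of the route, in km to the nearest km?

Leg A→B: central angle 0.0864 rad, distance 292.8 km.
Leg B→C: central angle 1.1120 rad, distance 3769.1 km.
Total: 292.8 + 3769.1 ≈ 4062 km.

4062 km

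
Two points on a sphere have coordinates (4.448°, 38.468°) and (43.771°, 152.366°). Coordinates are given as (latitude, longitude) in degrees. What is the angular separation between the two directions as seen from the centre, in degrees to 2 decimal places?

103.77°

In radians: φ₁ = 0.0776, φ₂ = 0.7639, Δλ = 113.898° = 1.9879 rad.
Haversine: a = sin²(Δφ/2) + cos φ₁ cos φ₂ sin²(Δλ/2) = 0.1132 + (0.9970)(0.7221)(0.7026) = 0.61900.
Central angle c = 2·arcsin(√a) = 1.81111 rad.
So the angular separation is 103.77°.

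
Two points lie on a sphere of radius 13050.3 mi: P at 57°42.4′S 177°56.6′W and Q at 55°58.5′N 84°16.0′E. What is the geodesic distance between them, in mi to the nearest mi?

31393 mi

Let φ₁ = -1.0072 rad, φ₂ = 0.9769 rad, and Δλ = -1.7068 rad.
Haversine: a = sin²(Δφ/2) + cos φ₁ cos φ₂ sin²(Δλ/2) = 0.7008 + (0.5343)(0.5596)(0.5678) = 0.87056.
Central angle c = 2·arcsin(√a) = 2.40553 rad.
Distance = R·c = 13050.3 × 2.4055 ≈ 31393 mi.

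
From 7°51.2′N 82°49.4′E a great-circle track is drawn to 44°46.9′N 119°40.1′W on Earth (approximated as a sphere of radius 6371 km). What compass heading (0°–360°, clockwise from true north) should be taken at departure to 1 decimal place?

19.0°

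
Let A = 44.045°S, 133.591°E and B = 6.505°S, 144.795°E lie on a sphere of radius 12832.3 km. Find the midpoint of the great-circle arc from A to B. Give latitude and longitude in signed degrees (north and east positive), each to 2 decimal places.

The central angle between A and B is δ = 0.6772 rad.
With f = 0.5, the slerp weights are sin((1−f)δ)/sin δ = 0.5301 and sin(fδ)/sin δ = 0.5301.
Weighted sum of the unit vectors: (0.5301)·(-0.4956,0.5206,-0.6952) + (0.5301)·(-0.8118,0.5728,-0.1133) = (-0.6931, 0.5796, -0.4286).
Converting back: φ = atan2(z, √(x²+y²)) = -25.38°, λ = atan2(y, x) = 140.09°.

-25.38°, 140.09°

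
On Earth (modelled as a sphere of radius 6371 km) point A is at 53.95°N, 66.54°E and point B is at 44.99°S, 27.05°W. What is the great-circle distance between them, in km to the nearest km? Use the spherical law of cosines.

14089 km

In radians: φ₁ = 0.9416, φ₂ = -0.7852, Δλ = -93.590° = -1.6335 rad.
cos c = sin φ₁ sin φ₂ + cos φ₁ cos φ₂ cos Δλ = (0.8085)(-0.7070) + (0.5885)(0.7072)(-0.0626) = -0.59766,
so c = arccos(-0.59766) = 2.21138 rad.
Distance = R·c = 6371 × 2.2114 ≈ 14089 km.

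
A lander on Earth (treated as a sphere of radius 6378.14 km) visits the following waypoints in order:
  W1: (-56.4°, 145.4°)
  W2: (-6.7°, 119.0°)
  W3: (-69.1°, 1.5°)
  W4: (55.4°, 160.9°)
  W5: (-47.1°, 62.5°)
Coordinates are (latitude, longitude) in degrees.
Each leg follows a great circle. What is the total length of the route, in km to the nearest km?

49172 km

Leg W1→W2: central angle 0.9404 rad, distance 5997.9 km.
Leg W2→W3: central angle 1.6254 rad, distance 10367.2 km.
Leg W3→W4: central angle 2.8528 rad, distance 18195.7 km.
Leg W4→W5: central angle 2.2909 rad, distance 14611.6 km.
Total: 5997.9 + 10367.2 + 18195.7 + 14611.6 ≈ 49172 km.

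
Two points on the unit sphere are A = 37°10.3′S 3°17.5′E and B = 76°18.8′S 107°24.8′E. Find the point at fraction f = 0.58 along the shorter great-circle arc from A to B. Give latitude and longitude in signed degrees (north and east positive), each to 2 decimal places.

The central angle between A and B is δ = 0.9991 rad.
With f = 0.58, the slerp weights are sin((1−f)δ)/sin δ = 0.4845 and sin(fδ)/sin δ = 0.6511.
Weighted sum of the unit vectors: (0.4845)·(0.7955,0.0458,-0.6042) + (0.6511)·(-0.0708,0.2258,-0.9716) = (0.3393, 0.1692, -0.9253).
Converting back: φ = atan2(z, √(x²+y²)) = -67.72°, λ = atan2(y, x) = 26.50°.

-67.72°, 26.50°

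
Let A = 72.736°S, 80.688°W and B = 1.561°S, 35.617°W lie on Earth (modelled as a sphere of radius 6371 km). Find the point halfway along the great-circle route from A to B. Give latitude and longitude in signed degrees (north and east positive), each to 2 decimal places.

-38.67°, -45.47°

Central angle δ = 1.3330 rad. Interpolating on the sphere with fraction f = 0.5:
P = [sin((1−f)δ)·A + sin(fδ)·B] / sin δ = 0.6361·A + 0.6361·B in Cartesian coordinates,
giving P = (0.5475, -0.5566, -0.6248), i.e. latitude -38.67°, longitude -45.47°.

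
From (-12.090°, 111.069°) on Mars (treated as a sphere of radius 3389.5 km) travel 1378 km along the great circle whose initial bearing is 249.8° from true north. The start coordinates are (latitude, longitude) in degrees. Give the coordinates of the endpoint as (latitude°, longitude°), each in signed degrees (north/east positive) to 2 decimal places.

-19.02°, 87.96°

Angular distance δ = d/R = 1378/3389.5 = 0.40655 rad; initial bearing θ = 4.3598 rad.
sin φ₂ = sin φ₁ cos δ + cos φ₁ sin δ cos θ = (-0.2094)(0.9185) + (0.9778)(0.3954)(-0.3453) = -0.3259, so φ₂ = -19.02°.
Δλ = atan2(sin θ sin δ cos φ₁, cos δ − sin φ₁ sin φ₂) = atan2(-0.3629, 0.8502) = -23.113°.
λ₂ = 111.069° − 23.113° = 87.96°.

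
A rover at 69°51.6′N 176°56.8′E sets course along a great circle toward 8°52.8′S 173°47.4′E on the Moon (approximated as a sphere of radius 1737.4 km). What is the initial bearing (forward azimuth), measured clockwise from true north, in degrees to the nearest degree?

With φ₁ = 1.2193, φ₂ = -0.1550, Δλ = -0.0551 rad, the forward-azimuth formula gives
θ = atan2( sin Δλ cos φ₂ , cos φ₁ sin φ₂ − sin φ₁ cos φ₂ cos Δλ ) = atan2(-0.0544, -0.9793) = -176.82°.
Adding 360° brings this into [0°, 360°): 183°.

183°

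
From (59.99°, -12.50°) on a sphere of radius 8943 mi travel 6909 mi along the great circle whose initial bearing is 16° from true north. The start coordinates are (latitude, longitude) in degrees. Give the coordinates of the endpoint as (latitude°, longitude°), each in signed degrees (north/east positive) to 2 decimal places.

Angular distance δ = d/R = 6909/8943 = 0.77256 rad; initial bearing θ = 0.2793 rad.
sin φ₂ = sin φ₁ cos δ + cos φ₁ sin δ cos θ = (0.8659)(0.7161) + (0.5002)(0.6980)(0.9613) = 0.9557, so φ₂ = 72.88°.
Δλ = atan2(sin θ sin δ cos φ₁, cos δ − sin φ₁ sin φ₂) = atan2(0.0962, -0.1114) = 139.191°.
λ₂ = -12.500° + 139.191° = 126.69°.

72.88°, 126.69°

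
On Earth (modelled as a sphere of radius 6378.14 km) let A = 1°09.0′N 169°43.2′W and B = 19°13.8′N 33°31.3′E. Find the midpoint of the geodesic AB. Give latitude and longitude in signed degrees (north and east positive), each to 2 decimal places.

41.47°, 119.82°

Central angle δ = 2.6076 rad. Interpolating on the sphere with fraction f = 0.5:
P = [sin((1−f)δ)·A + sin(fδ)·B] / sin δ = 1.8952·A + 1.8952·B in Cartesian coordinates,
giving P = (-0.3726, 0.6501, 0.6622), i.e. latitude 41.47°, longitude 119.82°.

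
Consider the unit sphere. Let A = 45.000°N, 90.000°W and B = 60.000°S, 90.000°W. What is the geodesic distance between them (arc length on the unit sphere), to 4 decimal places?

With latitudes φ₁ = 45.000°, φ₂ = -60.000° and longitude difference Δλ = 0.000°:
cos c = sin φ₁ sin φ₂ + cos φ₁ cos φ₂ cos Δλ = (0.7071)(-0.8660) + (0.7071)(0.5000)(1.0000) = -0.25882,
so c = arccos(-0.25882) = 1.83260 rad.
On the unit sphere the arc length equals the central angle: 1.8326.

1.8326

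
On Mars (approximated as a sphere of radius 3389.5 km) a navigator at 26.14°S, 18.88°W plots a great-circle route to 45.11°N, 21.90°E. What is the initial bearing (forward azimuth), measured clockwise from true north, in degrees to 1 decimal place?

Δλ = 40.780° = 0.7117 rad.
y = sin Δλ · cos φ₂ = (0.6532)(0.7057) = 0.4610
x = cos φ₁ sin φ₂ − sin φ₁ cos φ₂ cos Δλ = (0.8977)(0.7085) − (-0.4406)(0.7057)(0.7572) = 0.8714
θ = atan2(y, x) = 27.88°, so the bearing is 27.9°.

27.9°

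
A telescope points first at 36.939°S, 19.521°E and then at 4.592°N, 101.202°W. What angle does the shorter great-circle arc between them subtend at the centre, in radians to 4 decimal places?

2.0433 rad

In radians: φ₁ = -0.6447, φ₂ = 0.0801, Δλ = -120.723° = -2.1070 rad.
cos c = sin φ₁ sin φ₂ + cos φ₁ cos φ₂ cos Δλ = (-0.6010)(0.0801) + (0.7993)(0.9968)(-0.5109) = -0.45514,
so c = arccos(-0.45514) = 2.04333 rad.
So the angular separation is 2.0433 rad.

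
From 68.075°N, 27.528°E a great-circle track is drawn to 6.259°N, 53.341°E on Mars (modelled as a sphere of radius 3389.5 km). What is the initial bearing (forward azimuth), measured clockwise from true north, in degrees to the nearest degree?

151°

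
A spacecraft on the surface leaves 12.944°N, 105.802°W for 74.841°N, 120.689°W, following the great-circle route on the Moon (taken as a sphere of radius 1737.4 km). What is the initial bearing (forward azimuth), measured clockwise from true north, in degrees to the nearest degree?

Δλ = -14.887° = -0.2598 rad.
y = sin Δλ · cos φ₂ = (-0.2569)(0.2615) = -0.0672
x = cos φ₁ sin φ₂ − sin φ₁ cos φ₂ cos Δλ = (0.9746)(0.9652) − (0.2240)(0.2615)(0.9664) = 0.8841
θ = atan2(y, x) = -4.35°; adding 360° gives 356°.

356°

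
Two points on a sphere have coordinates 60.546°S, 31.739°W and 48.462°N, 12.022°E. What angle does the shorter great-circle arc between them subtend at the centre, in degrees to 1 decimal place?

114.6°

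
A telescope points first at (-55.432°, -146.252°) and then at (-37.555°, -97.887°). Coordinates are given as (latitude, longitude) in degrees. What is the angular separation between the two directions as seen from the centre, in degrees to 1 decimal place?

36.8°

Let φ₁ = -0.9675 rad, φ₂ = -0.6555 rad, and Δλ = 0.8441 rad.
cos c = sin φ₁ sin φ₂ + cos φ₁ cos φ₂ cos Δλ = (-0.8235)(-0.6095) + (0.5674)(0.7928)(0.6644) = 0.80076,
so c = arccos(0.80076) = 0.64224 rad.
So the angular separation is 36.8°.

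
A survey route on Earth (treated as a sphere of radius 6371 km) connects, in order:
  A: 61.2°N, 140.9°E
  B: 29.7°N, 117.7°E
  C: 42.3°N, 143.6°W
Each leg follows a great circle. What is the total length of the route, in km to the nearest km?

12384 km

Leg A→B: central angle 0.6115 rad, distance 3895.7 km.
Leg B→C: central angle 1.3323 rad, distance 8487.9 km.
Total: 3895.7 + 8487.9 ≈ 12384 km.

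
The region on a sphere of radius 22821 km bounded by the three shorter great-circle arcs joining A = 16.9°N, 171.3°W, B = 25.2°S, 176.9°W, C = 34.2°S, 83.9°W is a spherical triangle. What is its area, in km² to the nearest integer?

Side lengths (central angles): a = 1.3693, b = 1.6986, c = 0.7409 rad; semiperimeter s = 1.9044.
By l'Huilier's theorem, tan(E/4) = √[tan(s/2) tan((s−a)/2) tan((s−b)/2) tan((s−c)/2)], giving spherical excess E = 0.6414 rad.
Area = E·R² = 0.6414 × (22821)² ≈ 334014170 km².

334014170 km²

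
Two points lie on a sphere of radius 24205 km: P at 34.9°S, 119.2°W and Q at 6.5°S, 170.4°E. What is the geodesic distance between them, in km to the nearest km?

29672 km

Let φ₁ = -0.6091 rad, φ₂ = -0.1134 rad, and Δλ = -1.2287 rad.
cos c = sin φ₁ sin φ₂ + cos φ₁ cos φ₂ cos Δλ = (-0.5721)(-0.1132) + (0.8202)(0.9936)(0.3355) = 0.33812,
so c = arccos(0.33812) = 1.22588 rad.
Distance = R·c = 24205 × 1.2259 ≈ 29672 km.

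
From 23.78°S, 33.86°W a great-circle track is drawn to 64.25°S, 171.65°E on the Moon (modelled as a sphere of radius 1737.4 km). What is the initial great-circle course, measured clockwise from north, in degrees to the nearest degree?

Δλ = -154.490° = -2.6964 rad.
y = sin Δλ · cos φ₂ = (-0.4307)(0.4344) = -0.1871
x = cos φ₁ sin φ₂ − sin φ₁ cos φ₂ cos Δλ = (0.9151)(-0.9007) − (-0.4032)(0.4344)(-0.9025) = -0.9823
θ = atan2(y, x) = -169.22°; adding 360° gives 191°.

191°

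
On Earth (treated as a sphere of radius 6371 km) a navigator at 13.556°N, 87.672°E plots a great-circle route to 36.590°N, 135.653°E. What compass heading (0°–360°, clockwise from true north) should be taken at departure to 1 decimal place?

Δλ = 47.981° = 0.8374 rad.
y = sin Δλ · cos φ₂ = (0.7429)(0.8029) = 0.5965
x = cos φ₁ sin φ₂ − sin φ₁ cos φ₂ cos Δλ = (0.9721)(0.5961) − (0.2344)(0.8029)(0.6694) = 0.4535
θ = atan2(y, x) = 52.76°, so the bearing is 52.8°.

52.8°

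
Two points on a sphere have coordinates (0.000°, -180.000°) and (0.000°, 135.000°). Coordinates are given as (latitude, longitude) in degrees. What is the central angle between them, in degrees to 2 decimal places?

With latitudes φ₁ = 0.000°, φ₂ = 0.000° and longitude difference Δλ = -45.000°:
Haversine: a = sin²(Δφ/2) + cos φ₁ cos φ₂ sin²(Δλ/2) = 0.0000 + (1.0000)(1.0000)(0.1464) = 0.14645.
Central angle c = 2·arcsin(√a) = 0.78540 rad.
So the angular separation is 45.00°.

45.00°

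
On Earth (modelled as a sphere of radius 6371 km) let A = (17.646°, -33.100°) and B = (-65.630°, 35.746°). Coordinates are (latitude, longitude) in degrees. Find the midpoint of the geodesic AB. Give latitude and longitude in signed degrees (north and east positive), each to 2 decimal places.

-27.51°, -13.85°

The central angle between A and B is δ = 1.7054 rad.
With f = 0.5, the slerp weights are sin((1−f)δ)/sin δ = 0.7599 and sin(fδ)/sin δ = 0.7599.
Weighted sum of the unit vectors: (0.7599)·(0.7983,-0.5204,0.3031) + (0.7599)·(0.3349,0.2411,-0.9109) = (0.8612, -0.2123, -0.4619).
Converting back: φ = atan2(z, √(x²+y²)) = -27.51°, λ = atan2(y, x) = -13.85°.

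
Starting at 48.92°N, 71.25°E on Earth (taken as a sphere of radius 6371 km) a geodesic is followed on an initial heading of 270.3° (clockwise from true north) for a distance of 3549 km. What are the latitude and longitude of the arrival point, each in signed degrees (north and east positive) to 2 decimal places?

39.91°, 27.68°

Angular distance δ = d/R = 3549/6371 = 0.55706 rad; initial bearing θ = 4.7176 rad.
sin φ₂ = sin φ₁ cos δ + cos φ₁ sin δ cos θ = (0.7538)(0.8488) + (0.6571)(0.5287)(0.0052) = 0.6417, so φ₂ = 39.91°.
Δλ = atan2(sin θ sin δ cos φ₁, cos δ − sin φ₁ sin φ₂) = atan2(-0.3474, 0.3651) = -43.574°.
λ₂ = 71.250° − 43.574° = 27.68°.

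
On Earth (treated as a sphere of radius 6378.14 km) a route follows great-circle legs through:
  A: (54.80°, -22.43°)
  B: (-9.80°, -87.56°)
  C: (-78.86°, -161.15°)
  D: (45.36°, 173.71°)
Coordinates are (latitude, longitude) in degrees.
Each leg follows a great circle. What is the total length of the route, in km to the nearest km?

Leg A→B: central angle 1.4708 rad, distance 9381.1 km.
Leg B→C: central angle 1.3482 rad, distance 8598.8 km.
Leg C→D: central angle 2.1837 rad, distance 13927.8 km.
Total: 9381.1 + 8598.8 + 13927.8 ≈ 31908 km.

31908 km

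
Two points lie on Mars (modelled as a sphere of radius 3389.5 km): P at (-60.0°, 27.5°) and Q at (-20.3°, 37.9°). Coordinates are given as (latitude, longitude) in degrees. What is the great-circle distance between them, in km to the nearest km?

2389 km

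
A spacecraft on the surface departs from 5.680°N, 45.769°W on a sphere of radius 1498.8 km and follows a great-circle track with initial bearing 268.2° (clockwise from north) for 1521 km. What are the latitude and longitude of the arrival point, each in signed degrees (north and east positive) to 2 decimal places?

1.47°, -103.90°

Angular distance δ = d/R = 1521/1498.8 = 1.01481 rad; initial bearing θ = 4.6810 rad.
sin φ₂ = sin φ₁ cos δ + cos φ₁ sin δ cos θ = (0.0990)(0.5278) + (0.9951)(0.8494)(-0.0314) = 0.0257, so φ₂ = 1.47°.
Δλ = atan2(sin θ sin δ cos φ₁, cos δ − sin φ₁ sin φ₂) = atan2(-0.8448, 0.5252) = -58.129°.
λ₂ = -45.769° − 58.129° = -103.90°.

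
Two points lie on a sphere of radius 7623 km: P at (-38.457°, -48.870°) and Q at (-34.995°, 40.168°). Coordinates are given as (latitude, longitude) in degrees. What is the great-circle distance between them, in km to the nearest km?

9106 km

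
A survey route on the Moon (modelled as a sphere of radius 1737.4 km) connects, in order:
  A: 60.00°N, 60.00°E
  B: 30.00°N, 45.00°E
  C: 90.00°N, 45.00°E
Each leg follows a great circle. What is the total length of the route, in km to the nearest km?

Leg A→B: central angle 0.5524 rad, distance 959.7 km.
Leg B→C: central angle 1.0472 rad, distance 1819.4 km.
Total: 959.7 + 1819.4 ≈ 2779 km.

2779 km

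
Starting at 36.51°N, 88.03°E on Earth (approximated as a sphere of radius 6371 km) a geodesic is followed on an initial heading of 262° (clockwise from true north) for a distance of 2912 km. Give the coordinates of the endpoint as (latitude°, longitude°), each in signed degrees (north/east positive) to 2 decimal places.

28.98°, 58.06°

Angular distance δ = d/R = 2912/6371 = 0.45707 rad; initial bearing θ = 4.5728 rad.
sin φ₂ = sin φ₁ cos δ + cos φ₁ sin δ cos θ = (0.5950)(0.8973) + (0.8038)(0.4413)(-0.1392) = 0.4845, so φ₂ = 28.98°.
Δλ = atan2(sin θ sin δ cos φ₁, cos δ − sin φ₁ sin φ₂) = atan2(-0.3513, 0.6091) = -29.973°.
λ₂ = 88.030° − 29.973° = 58.06°.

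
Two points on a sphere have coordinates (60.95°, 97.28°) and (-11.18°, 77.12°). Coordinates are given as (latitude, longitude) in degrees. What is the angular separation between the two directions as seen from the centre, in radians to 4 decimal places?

Let φ₁ = 1.0638 rad, φ₂ = -0.1951 rad, and Δλ = -0.3519 rad.
cos c = sin φ₁ sin φ₂ + cos φ₁ cos φ₂ cos Δλ = (0.8742)(-0.1939) + (0.4856)(0.9810)(0.9387) = 0.27767,
so c = arccos(0.27767) = 1.28942 rad.
So the angular separation is 1.2894 rad.

1.2894 rad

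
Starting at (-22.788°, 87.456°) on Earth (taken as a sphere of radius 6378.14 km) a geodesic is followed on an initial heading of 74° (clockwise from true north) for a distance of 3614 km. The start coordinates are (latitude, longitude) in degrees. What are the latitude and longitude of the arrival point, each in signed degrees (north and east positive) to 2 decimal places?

Angular distance δ = d/R = 3614/6378.14 = 0.56662 rad; initial bearing θ = 1.2915 rad.
sin φ₂ = sin φ₁ cos δ + cos φ₁ sin δ cos θ = (-0.3873)(0.8437) + (0.9219)(0.5368)(0.2756) = -0.1904, so φ₂ = -10.98°.
Δλ = atan2(sin θ sin δ cos φ₁, cos δ − sin φ₁ sin φ₂) = atan2(0.4757, 0.7700) = 31.709°.
λ₂ = 87.456° + 31.709° = 119.16°.

-10.98°, 119.16°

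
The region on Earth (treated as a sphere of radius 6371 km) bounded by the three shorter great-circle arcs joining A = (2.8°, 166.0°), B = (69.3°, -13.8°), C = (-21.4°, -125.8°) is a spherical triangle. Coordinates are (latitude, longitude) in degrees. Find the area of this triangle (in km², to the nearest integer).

79274537 km²

Side lengths (central angles): a = 2.0540, b = 1.2371, c = 1.8832 rad; semiperimeter s = 2.5872.
By l'Huilier's theorem, tan(E/4) = √[tan(s/2) tan((s−a)/2) tan((s−b)/2) tan((s−c)/2)], giving spherical excess E = 1.9531 rad.
Area = E·R² = 1.9531 × (6371)² ≈ 79274537 km².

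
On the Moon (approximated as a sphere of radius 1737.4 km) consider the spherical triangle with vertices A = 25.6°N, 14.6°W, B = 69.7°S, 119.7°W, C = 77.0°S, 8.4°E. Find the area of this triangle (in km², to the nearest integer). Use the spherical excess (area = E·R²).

2007034 km²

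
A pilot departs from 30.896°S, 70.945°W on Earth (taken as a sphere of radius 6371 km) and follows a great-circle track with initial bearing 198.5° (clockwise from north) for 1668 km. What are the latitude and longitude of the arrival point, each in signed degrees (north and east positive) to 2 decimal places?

Angular distance δ = d/R = 1668/6371 = 0.26181 rad; initial bearing θ = 3.4645 rad.
sin φ₂ = sin φ₁ cos δ + cos φ₁ sin δ cos θ = (-0.5135)(0.9659) + (0.8581)(0.2588)(-0.9483) = -0.7066, so φ₂ = -44.96°.
Δλ = atan2(sin θ sin δ cos φ₁, cos δ − sin φ₁ sin φ₂) = atan2(-0.0705, 0.6031) = -6.665°.
λ₂ = -70.945° − 6.665° = -77.61°.

-44.96°, -77.61°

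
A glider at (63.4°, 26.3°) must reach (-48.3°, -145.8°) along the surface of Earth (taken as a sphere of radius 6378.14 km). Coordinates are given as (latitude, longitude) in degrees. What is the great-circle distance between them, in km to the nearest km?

18289 km

With latitudes φ₁ = 63.400°, φ₂ = -48.300° and longitude difference Δλ = -172.100°:
Haversine: a = sin²(Δφ/2) + cos φ₁ cos φ₂ sin²(Δλ/2) = 0.6849 + (0.4478)(0.6652)(0.9953) = 0.98132.
Central angle c = 2·arcsin(√a) = 2.86741 rad.
Distance = R·c = 6378.14 × 2.8674 ≈ 18289 km.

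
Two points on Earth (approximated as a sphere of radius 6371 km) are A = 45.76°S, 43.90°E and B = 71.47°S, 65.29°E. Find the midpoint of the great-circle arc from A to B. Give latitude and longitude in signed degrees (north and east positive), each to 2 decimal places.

-59.00°, 50.55°

The central angle between A and B is δ = 0.4827 rad.
With f = 0.5, the slerp weights are sin((1−f)δ)/sin δ = 0.5149 and sin(fδ)/sin δ = 0.5149.
Weighted sum of the unit vectors: (0.5149)·(0.5027,0.4838,-0.7164) + (0.5149)·(0.1328,0.2887,-0.9482) = (0.3273, 0.3978, -0.8571).
Converting back: φ = atan2(z, √(x²+y²)) = -59.00°, λ = atan2(y, x) = 50.55°.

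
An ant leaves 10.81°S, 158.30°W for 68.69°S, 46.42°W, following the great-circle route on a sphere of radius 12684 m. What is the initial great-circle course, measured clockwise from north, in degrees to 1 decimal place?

Δλ = 111.880° = 1.9527 rad.
y = sin Δλ · cos φ₂ = (0.9280)(0.3634) = 0.3372
x = cos φ₁ sin φ₂ − sin φ₁ cos φ₂ cos Δλ = (0.9823)(-0.9316) − (-0.1876)(0.3634)(-0.3727) = -0.9405
θ = atan2(y, x) = 160.27°, so the bearing is 160.3°.

160.3°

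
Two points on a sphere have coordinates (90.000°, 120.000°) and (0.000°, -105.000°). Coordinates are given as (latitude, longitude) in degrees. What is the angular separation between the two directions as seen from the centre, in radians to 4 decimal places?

In radians: φ₁ = 1.5708, φ₂ = 0.0000, Δλ = 135.000° = 2.3562 rad.
cos c = sin φ₁ sin φ₂ + cos φ₁ cos φ₂ cos Δλ = (1.0000)(0.0000) + (0.0000)(1.0000)(-0.7071) = 0.00000,
so c = arccos(0.00000) = 1.57080 rad.
So the angular separation is 1.5708 rad.

1.5708 rad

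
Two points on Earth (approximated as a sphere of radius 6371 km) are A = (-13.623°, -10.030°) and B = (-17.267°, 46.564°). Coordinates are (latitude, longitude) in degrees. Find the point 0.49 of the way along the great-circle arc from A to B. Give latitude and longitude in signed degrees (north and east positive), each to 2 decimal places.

Central angle δ = 0.9510 rad. Interpolating on the sphere with fraction f = 0.49:
P = [sin((1−f)δ)·A + sin(fδ)·B] / sin δ = 0.5727·A + 0.5520·B in Cartesian coordinates,
giving P = (0.9105, 0.2858, -0.2987), i.e. latitude -17.38°, longitude 17.43°.

-17.38°, 17.43°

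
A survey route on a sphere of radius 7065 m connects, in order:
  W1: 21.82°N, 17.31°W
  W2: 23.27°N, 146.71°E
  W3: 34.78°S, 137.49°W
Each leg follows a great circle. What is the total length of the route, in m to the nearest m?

Leg W1→W2: central angle 2.3091 rad, distance 16313.8 m.
Leg W2→W3: central angle 1.6111 rad, distance 11382.2 m.
Total: 16313.8 + 11382.2 ≈ 27696 m.

27696 m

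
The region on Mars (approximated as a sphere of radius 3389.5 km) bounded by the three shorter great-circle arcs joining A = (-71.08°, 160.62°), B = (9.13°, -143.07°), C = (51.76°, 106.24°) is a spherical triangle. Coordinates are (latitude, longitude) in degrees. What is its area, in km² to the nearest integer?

27356897 km²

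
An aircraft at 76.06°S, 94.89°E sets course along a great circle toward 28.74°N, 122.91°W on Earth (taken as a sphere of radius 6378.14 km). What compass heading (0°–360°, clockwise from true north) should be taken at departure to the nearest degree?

136°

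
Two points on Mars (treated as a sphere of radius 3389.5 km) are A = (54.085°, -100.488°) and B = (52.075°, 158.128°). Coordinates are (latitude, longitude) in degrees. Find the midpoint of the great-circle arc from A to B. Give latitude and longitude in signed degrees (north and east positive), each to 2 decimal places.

64.54°, -152.81°

The central angle between A and B is δ = 0.9671 rad.
With f = 0.5, the slerp weights are sin((1−f)δ)/sin δ = 0.5647 and sin(fδ)/sin δ = 0.5647.
Weighted sum of the unit vectors: (0.5647)·(-0.1068,-0.5768,0.8099) + (0.5647)·(-0.5704,0.2290,0.7888) = (-0.3824, -0.1964, 0.9029).
Converting back: φ = atan2(z, √(x²+y²)) = 64.54°, λ = atan2(y, x) = -152.81°.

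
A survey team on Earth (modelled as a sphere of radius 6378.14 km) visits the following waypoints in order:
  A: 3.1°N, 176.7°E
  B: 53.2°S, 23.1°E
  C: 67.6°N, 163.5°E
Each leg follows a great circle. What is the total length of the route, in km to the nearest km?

31366 km

Leg A→B: central angle 2.1884 rad, distance 13957.8 km.
Leg B→C: central angle 2.7293 rad, distance 17407.8 km.
Total: 13957.8 + 17407.8 ≈ 31366 km.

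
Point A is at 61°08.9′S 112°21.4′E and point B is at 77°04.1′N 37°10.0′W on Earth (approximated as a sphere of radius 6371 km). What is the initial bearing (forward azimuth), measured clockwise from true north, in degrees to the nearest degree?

339°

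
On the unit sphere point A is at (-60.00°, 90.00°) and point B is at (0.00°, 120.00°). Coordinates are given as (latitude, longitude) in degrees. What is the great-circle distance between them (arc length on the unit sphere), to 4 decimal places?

1.1230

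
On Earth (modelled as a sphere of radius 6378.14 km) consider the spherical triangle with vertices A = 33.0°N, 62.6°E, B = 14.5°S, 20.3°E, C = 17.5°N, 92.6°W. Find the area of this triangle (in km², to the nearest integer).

Side lengths (central angles): a = 2.0204, b = 2.1680, c = 1.0881 rad; semiperimeter s = 2.6382.
By l'Huilier's theorem, tan(E/4) = √[tan(s/2) tan((s−a)/2) tan((s−b)/2) tan((s−c)/2)], giving spherical excess E = 1.9795 rad.
Area = E·R² = 1.9795 × (6378.14)² ≈ 80526062 km².

80526062 km²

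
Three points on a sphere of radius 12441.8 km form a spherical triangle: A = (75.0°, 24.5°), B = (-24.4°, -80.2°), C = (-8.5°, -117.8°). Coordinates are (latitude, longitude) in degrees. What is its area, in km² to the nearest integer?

Side lengths (central angles): a = 0.6846, b = 1.9234, c = 2.0475 rad; semiperimeter s = 2.3277.
By l'Huilier's theorem, tan(E/4) = √[tan(s/2) tan((s−a)/2) tan((s−b)/2) tan((s−c)/2)], giving spherical excess E = 1.0495 rad.
Area = E·R² = 1.0495 × (12441.8)² ≈ 162453903 km².

162453903 km²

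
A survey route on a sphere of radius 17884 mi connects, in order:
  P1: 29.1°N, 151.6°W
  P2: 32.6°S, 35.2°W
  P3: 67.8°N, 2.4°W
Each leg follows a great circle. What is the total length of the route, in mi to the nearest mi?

Leg P1→P2: central angle 2.2010 rad, distance 39363.0 mi.
Leg P2→P3: central angle 1.8042 rad, distance 32265.9 mi.
Total: 39363.0 + 32265.9 ≈ 71629 mi.

71629 mi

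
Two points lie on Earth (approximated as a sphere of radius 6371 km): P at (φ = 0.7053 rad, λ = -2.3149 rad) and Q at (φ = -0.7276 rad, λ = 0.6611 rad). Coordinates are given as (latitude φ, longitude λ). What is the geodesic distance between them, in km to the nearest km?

19207 km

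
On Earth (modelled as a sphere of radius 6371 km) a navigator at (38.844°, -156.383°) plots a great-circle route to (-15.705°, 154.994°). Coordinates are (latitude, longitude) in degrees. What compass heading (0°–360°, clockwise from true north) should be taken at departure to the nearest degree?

Δλ = -48.623° = -0.8486 rad.
y = sin Δλ · cos φ₂ = (-0.7504)(0.9627) = -0.7224
x = cos φ₁ sin φ₂ − sin φ₁ cos φ₂ cos Δλ = (0.7789)(-0.2707) − (0.6272)(0.9627)(0.6610) = -0.6099
θ = atan2(y, x) = -130.18°; adding 360° gives 230°.

230°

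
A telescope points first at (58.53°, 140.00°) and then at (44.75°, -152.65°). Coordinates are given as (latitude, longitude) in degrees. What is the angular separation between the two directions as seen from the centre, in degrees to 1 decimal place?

In radians: φ₁ = 1.0215, φ₂ = 0.7810, Δλ = 67.350° = 1.1755 rad.
cos c = sin φ₁ sin φ₂ + cos φ₁ cos φ₂ cos Δλ = (0.8529)(0.7040) + (0.5221)(0.7102)(0.3851) = 0.74324,
so c = arccos(0.74324) = 0.73289 rad.
So the angular separation is 42.0°.

42.0°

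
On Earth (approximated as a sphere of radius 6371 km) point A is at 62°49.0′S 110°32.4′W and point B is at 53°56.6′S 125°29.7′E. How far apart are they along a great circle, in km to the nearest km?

6152 km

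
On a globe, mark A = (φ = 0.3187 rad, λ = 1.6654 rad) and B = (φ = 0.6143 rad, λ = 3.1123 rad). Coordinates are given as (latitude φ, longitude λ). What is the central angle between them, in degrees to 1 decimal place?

73.9°

Let φ₁ = 0.3187 rad, φ₂ = 0.6143 rad, and Δλ = 1.4469 rad.
Haversine: a = sin²(Δφ/2) + cos φ₁ cos φ₂ sin²(Δλ/2) = 0.0217 + (0.9496)(0.8172)(0.4382) = 0.36175.
Central angle c = 2·arcsin(√a) = 1.29064 rad.
So the angular separation is 73.9°.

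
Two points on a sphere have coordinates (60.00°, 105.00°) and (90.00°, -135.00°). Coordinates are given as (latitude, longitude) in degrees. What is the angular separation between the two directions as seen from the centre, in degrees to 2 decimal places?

30.00°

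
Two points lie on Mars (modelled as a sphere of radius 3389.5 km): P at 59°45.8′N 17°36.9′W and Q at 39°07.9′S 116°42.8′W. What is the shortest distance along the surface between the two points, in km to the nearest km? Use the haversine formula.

7535 km

In radians: φ₁ = 1.0431, φ₂ = -0.6830, Δλ = -99.098° = -1.7296 rad.
Haversine: a = sin²(Δφ/2) + cos φ₁ cos φ₂ sin²(Δλ/2) = 0.5773 + (0.5036)(0.7757)(0.5791) = 0.80351.
Central angle c = 2·arcsin(√a) = 2.22309 rad.
Distance = R·c = 3389.5 × 2.2231 ≈ 7535 km.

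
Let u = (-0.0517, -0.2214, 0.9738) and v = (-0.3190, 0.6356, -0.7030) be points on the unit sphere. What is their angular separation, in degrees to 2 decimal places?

143.98°

u·v = -0.8088; |u| = 1.0000, |v| = 1.0000.
cos θ = (u·v)/(|u||v|) = -0.8088, so θ = 143.98°.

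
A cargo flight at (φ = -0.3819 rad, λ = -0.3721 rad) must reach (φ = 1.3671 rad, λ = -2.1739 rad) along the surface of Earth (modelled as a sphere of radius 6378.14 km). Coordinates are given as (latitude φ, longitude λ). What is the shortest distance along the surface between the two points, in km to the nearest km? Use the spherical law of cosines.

In radians: φ₁ = -0.3819, φ₂ = 1.3671, Δλ = -103.236° = -1.8018 rad.
cos c = sin φ₁ sin φ₂ + cos φ₁ cos φ₂ cos Δλ = (-0.3727)(0.9793) + (0.9280)(0.2023)(-0.2290) = -0.40796,
so c = arccos(-0.40796) = 1.99101 rad.
Distance = R·c = 6378.14 × 1.9910 ≈ 12699 km.

12699 km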